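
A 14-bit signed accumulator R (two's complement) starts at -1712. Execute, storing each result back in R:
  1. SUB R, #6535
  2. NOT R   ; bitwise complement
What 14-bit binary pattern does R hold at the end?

10000000110110

Start: R = -1712 = 11100101010000.
R = -1712 − 6535 = -8247; wraps to 8137 = 01111111001001
R = NOT 01111111001001 = 10000000110110 = -8138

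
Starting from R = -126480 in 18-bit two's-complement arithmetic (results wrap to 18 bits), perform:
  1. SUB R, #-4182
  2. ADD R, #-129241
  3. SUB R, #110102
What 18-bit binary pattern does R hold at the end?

Start: R = -126480 = 100001000111110000.
R = -126480 − (-4182) = -122298 = 100010001001000110
R = -122298 + (-129241) = -251539; wraps to 10605 = 000010100101101101
R = 10605 − 110102 = -99497 = 100111101101010111

100111101101010111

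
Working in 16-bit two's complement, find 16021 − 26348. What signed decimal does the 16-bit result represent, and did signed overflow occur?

16021 → 0011111010010101
26348 → 0110011011101100
Subtract via negate-and-add: invert 0110011011101100 + 1 = 1001100100010100 (i.e. -26348).
  0011111010010101
+ 1001100100010100
= 1101011110101001
Result 1101011110101001: MSB = 1 → 55209 − 65536 = -10327.
Addends (after negating the subtrahend) have opposite signs, so signed overflow cannot occur.

-10327; no overflow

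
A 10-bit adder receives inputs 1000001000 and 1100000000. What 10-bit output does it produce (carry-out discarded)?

  1000001000
+ 1100000000
= 0100001000  (discard carry-out 1)

0100001000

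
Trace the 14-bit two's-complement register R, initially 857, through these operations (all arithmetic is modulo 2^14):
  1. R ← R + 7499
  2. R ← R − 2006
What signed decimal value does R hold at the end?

6350

Start: R = 857 = 00001101011001.
R = 857 + 7499 = 8356; wraps to -8028 = 10000010100100
R = -8028 − 2006 = -10034; wraps to 6350 = 01100011001110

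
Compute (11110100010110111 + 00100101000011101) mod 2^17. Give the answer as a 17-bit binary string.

  11110100010110111
+ 00100101000011101
= 00011001011010100  (discard carry-out 1)

00011001011010100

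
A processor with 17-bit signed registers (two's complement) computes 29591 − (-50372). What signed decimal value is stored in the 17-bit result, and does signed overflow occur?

29591 → 00111001110010111
-50372 → 10011101100111100
Subtract via negate-and-add: invert 10011101100111100 + 1 = 01100010011000100 (i.e. 50372).
  00111001110010111
+ 01100010011000100
= 10011100001011011
Result 10011100001011011: MSB = 1 → 79963 − 131072 = -51109.
Both addends (after negating the subtrahend) are non-negative but the stored result is negative: signed overflow. The true value 29591 − (-50372) = 79963 lies outside [-65536, 65535].

-51109; overflow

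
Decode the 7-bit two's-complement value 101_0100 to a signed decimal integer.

MSB is 1, so the value is negative.
Unsigned reading: 84. Subtract 2^7 = 128: 84 − 128 = -44.

-44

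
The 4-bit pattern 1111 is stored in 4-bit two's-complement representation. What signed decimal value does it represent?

MSB is 1, so the value is negative.
Invert: 0000. Add 1: 0001 = 1. So the value is −1.

-1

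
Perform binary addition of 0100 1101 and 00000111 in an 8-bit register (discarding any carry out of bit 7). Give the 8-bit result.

01010100

  01001101
+ 00000111
= 01010100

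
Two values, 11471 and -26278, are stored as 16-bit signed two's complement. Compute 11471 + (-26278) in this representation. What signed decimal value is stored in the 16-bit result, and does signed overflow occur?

11471 → 0010110011001111
-26278 → 1001100101011010
  0010110011001111
+ 1001100101011010
= 1100011000101001
Result 1100011000101001: MSB = 1 → 50729 − 65536 = -14807.
Addends have opposite signs, so signed overflow cannot occur.

-14807; no overflow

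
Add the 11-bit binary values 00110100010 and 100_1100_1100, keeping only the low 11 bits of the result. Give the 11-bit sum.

11001101110

  00110100010
+ 10011001100
= 11001101110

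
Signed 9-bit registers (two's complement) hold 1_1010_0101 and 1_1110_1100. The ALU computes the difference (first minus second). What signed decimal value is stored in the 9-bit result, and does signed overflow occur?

1_1010_0101 → 110100101 = -91 (signed)
1_1110_1100 → 111101100 = -20 (signed)
Subtract via negate-and-add: invert 111101100 + 1 = 000010100 (i.e. 20).
  110100101
+ 000010100
= 110111001
Result 110111001: MSB = 1 → 441 − 512 = -71.
Addends (after negating the subtrahend) have opposite signs, so signed overflow cannot occur.

-71; no overflow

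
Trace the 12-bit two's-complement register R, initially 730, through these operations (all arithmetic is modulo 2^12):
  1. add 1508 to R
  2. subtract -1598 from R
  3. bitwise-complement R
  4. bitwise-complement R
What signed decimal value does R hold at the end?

-260

Start: R = 730 = 001011011010.
R = 730 + 1508 = 2238; wraps to -1858 = 100010111110
R = -1858 − (-1598) = -260 = 111011111100
R = NOT 111011111100 = 000100000011 = 259
R = NOT 000100000011 = 111011111100 = -260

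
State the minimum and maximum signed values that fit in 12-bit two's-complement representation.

min = -2048, max = 2047

Minimum: −2^11 = -2048.
Maximum: 2^11 − 1 = 2047.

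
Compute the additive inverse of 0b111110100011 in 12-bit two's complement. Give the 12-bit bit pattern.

Invert: 000001011100. Add 1: 000001011101.
Check: 111110100011 = -93, 000001011101 = 93.

000001011101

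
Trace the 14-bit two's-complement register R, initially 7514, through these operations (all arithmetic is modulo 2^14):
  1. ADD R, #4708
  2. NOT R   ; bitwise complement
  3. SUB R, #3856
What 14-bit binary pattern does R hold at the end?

Start: R = 7514 = 01110101011010.
R = 7514 + 4708 = 12222; wraps to -4162 = 10111110111110
R = NOT 10111110111110 = 01000001000001 = 4161
R = 4161 − 3856 = 305 = 00000100110001

00000100110001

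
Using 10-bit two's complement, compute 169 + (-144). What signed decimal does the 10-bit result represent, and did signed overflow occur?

169 → 0010101001
-144 → 1101110000
  0010101001
+ 1101110000
= 0000011001  (discard carry-out 1)
Result 0000011001: MSB = 0 → value 25.
Addends have opposite signs, so signed overflow cannot occur.

25; no overflow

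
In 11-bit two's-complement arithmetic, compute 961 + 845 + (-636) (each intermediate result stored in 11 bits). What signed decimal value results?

-878

961 + 845 = 1806 → wraps to -242 (11100001110)
-242 + (-636) = -878 (10010010010)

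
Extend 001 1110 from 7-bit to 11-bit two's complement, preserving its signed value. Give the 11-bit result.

MSB of 0011110 is 0; replicate it into the new high bits.
0000|0011110 → 00000011110 (still 30).

00000011110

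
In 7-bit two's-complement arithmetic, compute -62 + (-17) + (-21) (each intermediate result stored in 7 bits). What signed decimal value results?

28

-62 + (-17) = -79 → wraps to 49 (0110001)
49 + (-21) = 28 (0011100)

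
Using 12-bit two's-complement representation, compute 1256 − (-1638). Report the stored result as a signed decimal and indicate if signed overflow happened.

-1202; overflow

1256 → 010011101000
-1638 → 100110011010
Subtract via negate-and-add: invert 100110011010 + 1 = 011001100110 (i.e. 1638).
  010011101000
+ 011001100110
= 101101001110
Result 101101001110: MSB = 1 → 2894 − 4096 = -1202.
Both addends (after negating the subtrahend) are non-negative but the stored result is negative: signed overflow. The true value 1256 − (-1638) = 2894 lies outside [-2048, 2047].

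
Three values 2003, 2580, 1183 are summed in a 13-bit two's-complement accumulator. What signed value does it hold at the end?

-2426

2003 + 2580 = 4583 → wraps to -3609 (1000111100111)
-3609 + 1183 = -2426 (1011010000110)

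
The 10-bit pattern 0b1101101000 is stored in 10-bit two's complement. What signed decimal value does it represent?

MSB is 1, so the value is negative.
Unsigned reading: 872. Subtract 2^10 = 1024: 872 − 1024 = -152.

-152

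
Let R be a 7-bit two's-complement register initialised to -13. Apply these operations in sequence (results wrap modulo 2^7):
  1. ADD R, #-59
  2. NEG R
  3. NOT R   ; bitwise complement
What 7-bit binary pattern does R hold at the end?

Start: R = -13 = 1110011.
R = -13 + (-59) = -72; wraps to 56 = 0111000
R = −(56) = -56 = 1001000
R = NOT 1001000 = 0110111 = 55

0110111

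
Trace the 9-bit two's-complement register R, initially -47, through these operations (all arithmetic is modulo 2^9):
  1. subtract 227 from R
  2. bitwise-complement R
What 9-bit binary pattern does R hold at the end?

100010001

Start: R = -47 = 111010001.
R = -47 − 227 = -274; wraps to 238 = 011101110
R = NOT 011101110 = 100010001 = -239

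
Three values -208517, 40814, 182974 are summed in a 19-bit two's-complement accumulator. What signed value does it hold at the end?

-208517 + 40814 = -167703 (1010111000011101001)
-167703 + 182974 = 15271 (0000011101110100111)

15271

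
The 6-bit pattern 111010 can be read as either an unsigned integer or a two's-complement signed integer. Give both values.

Unsigned: 111010 = 58.
Signed: MSB=1 → 58 − 64 = -6.

unsigned = 58, signed = -6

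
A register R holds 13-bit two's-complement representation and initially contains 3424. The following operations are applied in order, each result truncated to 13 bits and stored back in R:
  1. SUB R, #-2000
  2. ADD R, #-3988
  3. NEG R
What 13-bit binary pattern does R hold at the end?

1101001100100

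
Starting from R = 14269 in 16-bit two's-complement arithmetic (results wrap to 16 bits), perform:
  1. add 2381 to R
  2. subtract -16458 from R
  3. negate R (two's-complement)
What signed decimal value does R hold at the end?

Start: R = 14269 = 0011011110111101.
R = 14269 + 2381 = 16650 = 0100000100001010
R = 16650 − (-16458) = 33108; wraps to -32428 = 1000000101010100
R = −(-32428) = 32428 = 0111111010101100

32428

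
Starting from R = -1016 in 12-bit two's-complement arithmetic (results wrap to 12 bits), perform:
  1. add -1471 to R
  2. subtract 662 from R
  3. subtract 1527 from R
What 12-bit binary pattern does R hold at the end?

110110111100

Start: R = -1016 = 110000001000.
R = -1016 + (-1471) = -2487; wraps to 1609 = 011001001001
R = 1609 − 662 = 947 = 001110110011
R = 947 − 1527 = -580 = 110110111100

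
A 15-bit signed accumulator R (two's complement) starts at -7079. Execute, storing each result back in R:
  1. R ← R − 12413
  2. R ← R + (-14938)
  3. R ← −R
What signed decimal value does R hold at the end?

Start: R = -7079 = 110010001011001.
R = -7079 − 12413 = -19492; wraps to 13276 = 011001111011100
R = 13276 + (-14938) = -1662 = 111100110000010
R = −(-1662) = 1662 = 000011001111110

1662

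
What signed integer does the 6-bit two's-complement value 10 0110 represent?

-26

MSB is 1, so the value is negative.
Unsigned reading: 38. Subtract 2^6 = 64: 38 − 64 = -26.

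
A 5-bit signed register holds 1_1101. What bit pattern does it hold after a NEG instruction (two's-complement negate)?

Invert: 00010. Add 1: 00011.

00011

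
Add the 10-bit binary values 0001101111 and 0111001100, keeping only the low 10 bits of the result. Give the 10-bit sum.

1000111011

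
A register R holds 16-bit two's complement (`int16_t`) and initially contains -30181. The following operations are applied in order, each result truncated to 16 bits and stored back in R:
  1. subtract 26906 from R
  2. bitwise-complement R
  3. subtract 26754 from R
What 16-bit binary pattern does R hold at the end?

Start: R = -30181 = 1000101000011011.
R = -30181 − 26906 = -57087; wraps to 8449 = 0010000100000001
R = NOT 0010000100000001 = 1101111011111110 = -8450
R = -8450 − 26754 = -35204; wraps to 30332 = 0111011001111100

0111011001111100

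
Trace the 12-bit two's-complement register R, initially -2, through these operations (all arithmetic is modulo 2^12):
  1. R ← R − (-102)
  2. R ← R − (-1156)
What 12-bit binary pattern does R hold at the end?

Start: R = -2 = 111111111110.
R = -2 − (-102) = 100 = 000001100100
R = 100 − (-1156) = 1256 = 010011101000

010011101000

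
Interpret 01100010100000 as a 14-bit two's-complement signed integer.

MSB is 0, so the value is non-negative: 01100010100000 = 6304.

6304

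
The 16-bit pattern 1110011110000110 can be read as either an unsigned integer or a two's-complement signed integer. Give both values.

unsigned = 59270, signed = -6266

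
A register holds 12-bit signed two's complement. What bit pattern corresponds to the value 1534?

010111111110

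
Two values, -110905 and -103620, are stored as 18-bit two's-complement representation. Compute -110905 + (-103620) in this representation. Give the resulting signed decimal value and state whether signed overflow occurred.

47619; overflow

-110905 → 100100111011000111
-103620 → 100110101100111100
  100100111011000111
+ 100110101100111100
= 001011101000000011  (discard carry-out 1)
Result 001011101000000011: MSB = 0 → value 47619.
Both addends are negative but the stored result is non-negative: signed overflow. The true value -110905 + (-103620) = -214525 lies outside [-131072, 131071].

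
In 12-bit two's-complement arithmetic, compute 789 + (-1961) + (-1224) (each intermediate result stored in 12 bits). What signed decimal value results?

1700

789 + (-1961) = -1172 (101101101100)
-1172 + (-1224) = -2396 → wraps to 1700 (011010100100)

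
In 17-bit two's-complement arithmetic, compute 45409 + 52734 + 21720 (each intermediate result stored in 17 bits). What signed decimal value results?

45409 + 52734 = 98143 → wraps to -32929 (10111111101011111)
-32929 + 21720 = -11209 (11101010000110111)

-11209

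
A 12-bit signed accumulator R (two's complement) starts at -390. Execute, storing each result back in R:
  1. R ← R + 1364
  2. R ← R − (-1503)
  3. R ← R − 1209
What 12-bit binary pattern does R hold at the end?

010011110100

Start: R = -390 = 111001111010.
R = -390 + 1364 = 974 = 001111001110
R = 974 − (-1503) = 2477; wraps to -1619 = 100110101101
R = -1619 − 1209 = -2828; wraps to 1268 = 010011110100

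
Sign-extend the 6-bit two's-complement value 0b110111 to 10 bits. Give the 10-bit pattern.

1111110111

MSB of 110111 is 1; replicate it into the new high bits.
1111|110111 → 1111110111 (still -9).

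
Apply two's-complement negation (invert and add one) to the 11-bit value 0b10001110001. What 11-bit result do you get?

01110001111

Invert: 01110001110. Add 1: 01110001111.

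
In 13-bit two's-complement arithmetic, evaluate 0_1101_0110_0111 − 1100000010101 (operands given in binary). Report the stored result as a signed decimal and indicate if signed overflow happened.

-2734; overflow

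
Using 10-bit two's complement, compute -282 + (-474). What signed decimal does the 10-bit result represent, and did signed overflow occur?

268; overflow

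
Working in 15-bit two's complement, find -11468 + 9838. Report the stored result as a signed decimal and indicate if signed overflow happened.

-11468 → 101001100110100
9838 → 010011001101110
  101001100110100
+ 010011001101110
= 111100110100010
Result 111100110100010: MSB = 1 → 31138 − 32768 = -1630.
Addends have opposite signs, so signed overflow cannot occur.

-1630; no overflow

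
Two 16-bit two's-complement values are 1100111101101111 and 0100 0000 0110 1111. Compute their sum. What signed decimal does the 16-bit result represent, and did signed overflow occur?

1100111101101111 = -12433 (signed)
0100 0000 0110 1111 → 0100000001101111 = 16495 (signed)
  1100111101101111
+ 0100000001101111
= 0000111111011110  (discard carry-out 1)
Result 0000111111011110: MSB = 0 → value 4062.
Addends have opposite signs, so signed overflow cannot occur.

4062; no overflow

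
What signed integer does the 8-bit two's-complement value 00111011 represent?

59

MSB is 0, so the value is non-negative: 00111011 = 59.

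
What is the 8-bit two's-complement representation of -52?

|-52| = 52 = 00110100 in 8 bits.
Invert the bits: 11001011. Add 1: 11001100.
Check: 11001100 reads as 204 − 256 = -52.

11001100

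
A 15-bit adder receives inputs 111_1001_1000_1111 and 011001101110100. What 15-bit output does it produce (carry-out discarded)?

  111100110001111
+ 011001101110100
= 010110100000011  (discard carry-out 1)

010110100000011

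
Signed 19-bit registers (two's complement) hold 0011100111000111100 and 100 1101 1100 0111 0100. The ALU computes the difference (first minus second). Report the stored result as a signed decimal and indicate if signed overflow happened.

-200248; overflow

0011100111000111100 = 118332 (signed)
100 1101 1100 0111 0100 → 1001101110001110100 = -205708 (signed)
Subtract via negate-and-add: invert 1001101110001110100 + 1 = 0110010001110001100 (i.e. 205708).
  0011100111000111100
+ 0110010001110001100
= 1001111000111001000
Result 1001111000111001000: MSB = 1 → 324040 − 524288 = -200248.
Both addends (after negating the subtrahend) are non-negative but the stored result is negative: signed overflow. The true value 118332 − (-205708) = 324040 lies outside [-262144, 262143].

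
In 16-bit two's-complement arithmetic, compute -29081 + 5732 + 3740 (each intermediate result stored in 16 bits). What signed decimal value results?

-19609

-29081 + 5732 = -23349 (1010010011001011)
-23349 + 3740 = -19609 (1011001101100111)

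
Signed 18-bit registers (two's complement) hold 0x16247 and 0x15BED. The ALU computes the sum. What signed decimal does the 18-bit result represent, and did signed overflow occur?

0x16247 = 010110001001000111 = 90695 (signed)
0x15BED = 010101101111101101 = 89069 (signed)
  010110001001000111
+ 010101101111101101
= 101011111000110100
Result 101011111000110100: MSB = 1 → 179764 − 262144 = -82380.
Both addends are non-negative but the stored result is negative: signed overflow. The true value 90695 + 89069 = 179764 lies outside [-131072, 131071].

-82380; overflow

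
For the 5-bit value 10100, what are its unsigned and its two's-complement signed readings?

unsigned = 20, signed = -12

Unsigned: 10100 = 20.
Signed: MSB=1 → 20 − 32 = -12.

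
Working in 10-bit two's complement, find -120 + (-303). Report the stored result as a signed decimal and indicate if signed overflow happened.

-423; no overflow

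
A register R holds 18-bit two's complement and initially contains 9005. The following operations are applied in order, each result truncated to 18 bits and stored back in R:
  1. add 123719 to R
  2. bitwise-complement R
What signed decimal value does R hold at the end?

129419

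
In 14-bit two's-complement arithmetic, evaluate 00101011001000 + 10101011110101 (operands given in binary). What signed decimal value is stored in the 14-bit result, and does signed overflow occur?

-2627; no overflow

00101011001000 = 2760 (signed)
10101011110101 = -5387 (signed)
  00101011001000
+ 10101011110101
= 11010110111101
Result 11010110111101: MSB = 1 → 13757 − 16384 = -2627.
Addends have opposite signs, so signed overflow cannot occur.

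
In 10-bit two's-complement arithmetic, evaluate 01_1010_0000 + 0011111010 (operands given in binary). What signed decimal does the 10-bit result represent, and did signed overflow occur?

-358; overflow

01_1010_0000 → 0110100000 = 416 (signed)
0011111010 = 250 (signed)
  0110100000
+ 0011111010
= 1010011010
Result 1010011010: MSB = 1 → 666 − 1024 = -358.
Both addends are non-negative but the stored result is negative: signed overflow. The true value 416 + 250 = 666 lies outside [-512, 511].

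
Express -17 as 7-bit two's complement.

|-17| = 17 = 0010001 in 7 bits.
Invert the bits: 1101110. Add 1: 1101111.

1101111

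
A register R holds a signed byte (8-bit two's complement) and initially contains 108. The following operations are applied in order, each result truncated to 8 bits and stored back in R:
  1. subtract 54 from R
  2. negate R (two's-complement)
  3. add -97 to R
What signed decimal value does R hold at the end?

Start: R = 108 = 01101100.
R = 108 − 54 = 54 = 00110110
R = −(54) = -54 = 11001010
R = -54 + (-97) = -151; wraps to 105 = 01101001

105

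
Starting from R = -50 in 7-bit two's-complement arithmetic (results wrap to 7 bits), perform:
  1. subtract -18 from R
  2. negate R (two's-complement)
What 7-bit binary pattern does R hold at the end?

Start: R = -50 = 1001110.
R = -50 − (-18) = -32 = 1100000
R = −(-32) = 32 = 0100000

0100000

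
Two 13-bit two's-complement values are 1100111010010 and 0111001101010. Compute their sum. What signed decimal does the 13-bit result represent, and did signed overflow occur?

1100111010010 = -1582 (signed)
0111001101010 = 3690 (signed)
  1100111010010
+ 0111001101010
= 0100000111100  (discard carry-out 1)
Result 0100000111100: MSB = 0 → value 2108.
Addends have opposite signs, so signed overflow cannot occur.

2108; no overflow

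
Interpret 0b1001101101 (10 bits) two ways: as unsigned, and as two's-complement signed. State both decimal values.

Unsigned: 1001101101 = 621.
Signed: MSB=1 → 621 − 1024 = -403.

unsigned = 621, signed = -403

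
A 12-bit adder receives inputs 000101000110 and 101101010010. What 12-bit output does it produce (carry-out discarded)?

110010011000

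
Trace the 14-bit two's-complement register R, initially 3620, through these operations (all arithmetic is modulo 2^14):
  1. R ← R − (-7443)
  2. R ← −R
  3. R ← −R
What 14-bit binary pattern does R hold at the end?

10101100110111

Start: R = 3620 = 00111000100100.
R = 3620 − (-7443) = 11063; wraps to -5321 = 10101100110111
R = −(-5321) = 5321 = 01010011001001
R = −(5321) = -5321 = 10101100110111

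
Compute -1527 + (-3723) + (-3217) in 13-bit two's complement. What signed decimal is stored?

-1527 + (-3723) = -5250 → wraps to 2942 (0101101111110)
2942 + (-3217) = -275 (1111011101101)

-275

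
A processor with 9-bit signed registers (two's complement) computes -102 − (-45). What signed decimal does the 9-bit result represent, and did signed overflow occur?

-102 → 110011010
-45 → 111010011
Subtract via negate-and-add: invert 111010011 + 1 = 000101101 (i.e. 45).
  110011010
+ 000101101
= 111000111
Result 111000111: MSB = 1 → 455 − 512 = -57.
Addends (after negating the subtrahend) have opposite signs, so signed overflow cannot occur.

-57; no overflow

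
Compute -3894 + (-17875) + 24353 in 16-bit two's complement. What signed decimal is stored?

2584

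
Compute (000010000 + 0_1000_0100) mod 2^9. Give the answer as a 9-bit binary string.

  000010000
+ 010000100
= 010010100

010010100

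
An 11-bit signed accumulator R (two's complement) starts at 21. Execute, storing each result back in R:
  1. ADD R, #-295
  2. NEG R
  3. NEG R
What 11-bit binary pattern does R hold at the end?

11011101110

Start: R = 21 = 00000010101.
R = 21 + (-295) = -274 = 11011101110
R = −(-274) = 274 = 00100010010
R = −(274) = -274 = 11011101110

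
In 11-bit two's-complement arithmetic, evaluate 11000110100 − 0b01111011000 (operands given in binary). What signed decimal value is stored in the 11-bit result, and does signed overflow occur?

604; overflow

11000110100 = -460 (signed)
0b01111011000 → 01111011000 = 984 (signed)
Subtract via negate-and-add: invert 01111011000 + 1 = 10000101000 (i.e. -984).
  11000110100
+ 10000101000
= 01001011100  (discard carry-out 1)
Result 01001011100: MSB = 0 → value 604.
Both addends (after negating the subtrahend) are negative but the stored result is non-negative: signed overflow. The true value -460 − 984 = -1444 lies outside [-1024, 1023].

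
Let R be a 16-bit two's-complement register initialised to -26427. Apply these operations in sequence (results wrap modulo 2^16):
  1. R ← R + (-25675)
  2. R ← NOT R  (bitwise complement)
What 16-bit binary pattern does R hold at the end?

1100101110000101

Start: R = -26427 = 1001100011000101.
R = -26427 + (-25675) = -52102; wraps to 13434 = 0011010001111010
R = NOT 0011010001111010 = 1100101110000101 = -13435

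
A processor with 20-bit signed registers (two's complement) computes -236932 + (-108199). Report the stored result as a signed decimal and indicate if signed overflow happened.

-345131; no overflow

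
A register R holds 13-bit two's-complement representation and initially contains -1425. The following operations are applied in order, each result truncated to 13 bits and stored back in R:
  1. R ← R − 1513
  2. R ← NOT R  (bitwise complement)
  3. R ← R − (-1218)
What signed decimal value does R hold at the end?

Start: R = -1425 = 1101001101111.
R = -1425 − 1513 = -2938 = 1010010000110
R = NOT 1010010000110 = 0101101111001 = 2937
R = 2937 − (-1218) = 4155; wraps to -4037 = 1000000111011

-4037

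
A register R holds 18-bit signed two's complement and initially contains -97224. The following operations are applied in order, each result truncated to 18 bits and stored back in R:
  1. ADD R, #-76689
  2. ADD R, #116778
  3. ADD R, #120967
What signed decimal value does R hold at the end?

Start: R = -97224 = 101000010000111000.
R = -97224 + (-76689) = -173913; wraps to 88231 = 010101100010100111
R = 88231 + 116778 = 205009; wraps to -57135 = 110010000011010001
R = -57135 + 120967 = 63832 = 001111100101011000

63832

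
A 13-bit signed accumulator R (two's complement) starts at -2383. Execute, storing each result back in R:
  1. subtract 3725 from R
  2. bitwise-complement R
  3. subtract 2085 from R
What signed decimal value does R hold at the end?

Start: R = -2383 = 1011010110001.
R = -2383 − 3725 = -6108; wraps to 2084 = 0100000100100
R = NOT 0100000100100 = 1011111011011 = -2085
R = -2085 − 2085 = -4170; wraps to 4022 = 0111110110110

4022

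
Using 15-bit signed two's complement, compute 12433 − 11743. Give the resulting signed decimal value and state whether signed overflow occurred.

690; no overflow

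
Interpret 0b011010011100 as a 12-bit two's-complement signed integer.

MSB is 0, so the value is non-negative: 011010011100 = 1692.

1692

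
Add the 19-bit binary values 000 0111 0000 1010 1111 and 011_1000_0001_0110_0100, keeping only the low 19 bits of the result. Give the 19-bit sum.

0111111001000010011

  0000111000010101111
+ 0111000000101100100
= 0111111001000010011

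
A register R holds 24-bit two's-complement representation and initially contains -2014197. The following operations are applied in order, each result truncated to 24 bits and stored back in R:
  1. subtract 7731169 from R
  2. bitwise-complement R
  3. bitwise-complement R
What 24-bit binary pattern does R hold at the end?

011010110100110000101010

Start: R = -2014197 = 111000010100010000001011.
R = -2014197 − 7731169 = -9745366; wraps to 7031850 = 011010110100110000101010
R = NOT 011010110100110000101010 = 100101001011001111010101 = -7031851
R = NOT 100101001011001111010101 = 011010110100110000101010 = 7031850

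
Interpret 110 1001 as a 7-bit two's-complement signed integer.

-23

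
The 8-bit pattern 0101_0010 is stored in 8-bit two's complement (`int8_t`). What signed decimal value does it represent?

82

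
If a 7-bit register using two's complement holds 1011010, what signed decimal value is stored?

-38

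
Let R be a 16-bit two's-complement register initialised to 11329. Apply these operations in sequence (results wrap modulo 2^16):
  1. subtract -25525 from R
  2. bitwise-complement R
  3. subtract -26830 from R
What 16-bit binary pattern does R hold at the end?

1101100011010111

Start: R = 11329 = 0010110001000001.
R = 11329 − (-25525) = 36854; wraps to -28682 = 1000111111110110
R = NOT 1000111111110110 = 0111000000001001 = 28681
R = 28681 − (-26830) = 55511; wraps to -10025 = 1101100011010111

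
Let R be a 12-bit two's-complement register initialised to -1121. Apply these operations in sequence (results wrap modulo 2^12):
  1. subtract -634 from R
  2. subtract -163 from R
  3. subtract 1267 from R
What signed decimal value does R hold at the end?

-1591

Start: R = -1121 = 101110011111.
R = -1121 − (-634) = -487 = 111000011001
R = -487 − (-163) = -324 = 111010111100
R = -324 − 1267 = -1591 = 100111001001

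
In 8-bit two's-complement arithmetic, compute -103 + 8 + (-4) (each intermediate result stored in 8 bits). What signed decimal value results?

-99

-103 + 8 = -95 (10100001)
-95 + (-4) = -99 (10011101)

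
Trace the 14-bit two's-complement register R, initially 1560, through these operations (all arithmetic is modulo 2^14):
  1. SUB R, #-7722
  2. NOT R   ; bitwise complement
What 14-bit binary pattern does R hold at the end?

01101110111101

Start: R = 1560 = 00011000011000.
R = 1560 − (-7722) = 9282; wraps to -7102 = 10010001000010
R = NOT 10010001000010 = 01101110111101 = 7101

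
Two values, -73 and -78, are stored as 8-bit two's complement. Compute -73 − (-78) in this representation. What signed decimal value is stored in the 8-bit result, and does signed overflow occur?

-73 → 10110111
-78 → 10110010
Subtract via negate-and-add: invert 10110010 + 1 = 01001110 (i.e. 78).
  10110111
+ 01001110
= 00000101  (discard carry-out 1)
Result 00000101: MSB = 0 → value 5.
Addends (after negating the subtrahend) have opposite signs, so signed overflow cannot occur.

5; no overflow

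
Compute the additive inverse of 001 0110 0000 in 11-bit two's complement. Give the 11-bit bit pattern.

11010100000

Invert: 11010011111. Add 1: 11010100000.
Check: 00101100000 = 352, 11010100000 = -352.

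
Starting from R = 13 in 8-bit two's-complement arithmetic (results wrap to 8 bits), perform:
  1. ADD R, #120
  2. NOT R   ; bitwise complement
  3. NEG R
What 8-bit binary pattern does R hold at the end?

Start: R = 13 = 00001101.
R = 13 + 120 = 133; wraps to -123 = 10000101
R = NOT 10000101 = 01111010 = 122
R = −(122) = -122 = 10000110

10000110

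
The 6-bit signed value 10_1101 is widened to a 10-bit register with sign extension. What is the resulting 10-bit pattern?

1111101101

MSB of 101101 is 1; replicate it into the new high bits.
1111|101101 → 1111101101 (still -19).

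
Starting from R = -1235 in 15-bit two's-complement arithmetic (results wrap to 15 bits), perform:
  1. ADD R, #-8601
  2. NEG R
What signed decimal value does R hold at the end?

9836

Start: R = -1235 = 111101100101101.
R = -1235 + (-8601) = -9836 = 101100110010100
R = −(-9836) = 9836 = 010011001101100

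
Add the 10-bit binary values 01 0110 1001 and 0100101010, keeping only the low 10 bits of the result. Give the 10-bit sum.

  0101101001
+ 0100101010
= 1010010011

1010010011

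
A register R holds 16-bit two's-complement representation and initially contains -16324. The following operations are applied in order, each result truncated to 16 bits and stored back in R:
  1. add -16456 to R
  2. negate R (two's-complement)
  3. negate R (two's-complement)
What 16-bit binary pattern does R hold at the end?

Start: R = -16324 = 1100000000111100.
R = -16324 + (-16456) = -32780; wraps to 32756 = 0111111111110100
R = −(32756) = -32756 = 1000000000001100
R = −(-32756) = 32756 = 0111111111110100

0111111111110100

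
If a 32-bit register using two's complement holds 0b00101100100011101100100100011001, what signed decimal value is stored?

MSB is 0, so the value is non-negative: 00101100100011101100100100011001 = 747555097.

747555097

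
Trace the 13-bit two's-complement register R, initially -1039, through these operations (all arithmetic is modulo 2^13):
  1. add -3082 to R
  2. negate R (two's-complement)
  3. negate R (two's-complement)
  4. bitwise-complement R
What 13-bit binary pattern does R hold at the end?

Start: R = -1039 = 1101111110001.
R = -1039 + (-3082) = -4121; wraps to 4071 = 0111111100111
R = −(4071) = -4071 = 1000000011001
R = −(-4071) = 4071 = 0111111100111
R = NOT 0111111100111 = 1000000011000 = -4072

1000000011000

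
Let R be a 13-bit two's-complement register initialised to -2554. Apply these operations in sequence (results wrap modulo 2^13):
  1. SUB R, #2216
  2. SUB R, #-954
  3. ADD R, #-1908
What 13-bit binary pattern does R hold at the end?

0100110100100

Start: R = -2554 = 1011000000110.
R = -2554 − 2216 = -4770; wraps to 3422 = 0110101011110
R = 3422 − (-954) = 4376; wraps to -3816 = 1000100011000
R = -3816 + (-1908) = -5724; wraps to 2468 = 0100110100100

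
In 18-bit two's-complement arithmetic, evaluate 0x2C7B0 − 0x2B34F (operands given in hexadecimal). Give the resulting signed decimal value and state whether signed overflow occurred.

0x2C7B0 = 101100011110110000 = -79952 (signed)
0x2B34F = 101011001101001111 = -85169 (signed)
Subtract via negate-and-add: invert 101011001101001111 + 1 = 010100110010110001 (i.e. 85169).
  101100011110110000
+ 010100110010110001
= 000001010001100001  (discard carry-out 1)
Result 000001010001100001: MSB = 0 → value 5217.
Addends (after negating the subtrahend) have opposite signs, so signed overflow cannot occur.

5217; no overflow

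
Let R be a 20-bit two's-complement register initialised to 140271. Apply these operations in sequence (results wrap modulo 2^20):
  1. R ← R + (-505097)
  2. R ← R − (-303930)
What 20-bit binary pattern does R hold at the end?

11110001001000100000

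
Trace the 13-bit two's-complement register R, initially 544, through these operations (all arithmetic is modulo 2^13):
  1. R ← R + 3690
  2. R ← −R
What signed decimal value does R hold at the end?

3958

Start: R = 544 = 0001000100000.
R = 544 + 3690 = 4234; wraps to -3958 = 1000010001010
R = −(-3958) = 3958 = 0111101110110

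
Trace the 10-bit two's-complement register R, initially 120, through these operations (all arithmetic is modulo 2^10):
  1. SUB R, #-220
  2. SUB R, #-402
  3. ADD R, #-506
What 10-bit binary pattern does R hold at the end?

0011101100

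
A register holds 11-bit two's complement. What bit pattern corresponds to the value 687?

01010101111

687 is non-negative, so write it directly in 11 bits: 01010101111.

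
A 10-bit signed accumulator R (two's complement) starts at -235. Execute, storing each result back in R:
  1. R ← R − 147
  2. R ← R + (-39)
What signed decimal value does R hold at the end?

-421

Start: R = -235 = 1100010101.
R = -235 − 147 = -382 = 1010000010
R = -382 + (-39) = -421 = 1001011011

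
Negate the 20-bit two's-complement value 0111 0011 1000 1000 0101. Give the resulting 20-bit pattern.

Invert: 10001100011101111010. Add 1: 10001100011101111011.

10001100011101111011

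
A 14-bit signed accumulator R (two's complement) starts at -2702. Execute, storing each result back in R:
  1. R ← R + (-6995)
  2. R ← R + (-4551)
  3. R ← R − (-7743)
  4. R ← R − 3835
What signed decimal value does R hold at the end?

Start: R = -2702 = 11010101110010.
R = -2702 + (-6995) = -9697; wraps to 6687 = 01101000011111
R = 6687 + (-4551) = 2136 = 00100001011000
R = 2136 − (-7743) = 9879; wraps to -6505 = 10011010010111
R = -6505 − 3835 = -10340; wraps to 6044 = 01011110011100

6044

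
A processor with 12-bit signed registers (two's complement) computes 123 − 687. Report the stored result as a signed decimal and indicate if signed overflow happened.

123 → 000001111011
687 → 001010101111
Subtract via negate-and-add: invert 001010101111 + 1 = 110101010001 (i.e. -687).
  000001111011
+ 110101010001
= 110111001100
Result 110111001100: MSB = 1 → 3532 − 4096 = -564.
Addends (after negating the subtrahend) have opposite signs, so signed overflow cannot occur.

-564; no overflow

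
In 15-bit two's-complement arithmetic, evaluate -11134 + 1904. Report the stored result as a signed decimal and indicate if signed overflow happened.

-9230; no overflow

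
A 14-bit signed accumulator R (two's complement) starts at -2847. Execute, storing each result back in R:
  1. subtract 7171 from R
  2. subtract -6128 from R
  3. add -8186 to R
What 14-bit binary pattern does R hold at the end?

Start: R = -2847 = 11010011100001.
R = -2847 − 7171 = -10018; wraps to 6366 = 01100011011110
R = 6366 − (-6128) = 12494; wraps to -3890 = 11000011001110
R = -3890 + (-8186) = -12076; wraps to 4308 = 01000011010100

01000011010100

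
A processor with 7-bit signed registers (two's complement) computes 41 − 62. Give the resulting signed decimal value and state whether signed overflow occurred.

41 → 0101001
62 → 0111110
Subtract via negate-and-add: invert 0111110 + 1 = 1000010 (i.e. -62).
  0101001
+ 1000010
= 1101011
Result 1101011: MSB = 1 → 107 − 128 = -21.
Addends (after negating the subtrahend) have opposite signs, so signed overflow cannot occur.

-21; no overflow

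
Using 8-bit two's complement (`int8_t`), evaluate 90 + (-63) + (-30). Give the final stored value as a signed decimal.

90 + (-63) = 27 (00011011)
27 + (-30) = -3 (11111101)

-3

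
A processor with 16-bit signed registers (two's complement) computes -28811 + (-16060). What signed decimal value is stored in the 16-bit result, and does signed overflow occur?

-28811 → 1000111101110101
-16060 → 1100000101000100
  1000111101110101
+ 1100000101000100
= 0101000010111001  (discard carry-out 1)
Result 0101000010111001: MSB = 0 → value 20665.
Both addends are negative but the stored result is non-negative: signed overflow. The true value -28811 + (-16060) = -44871 lies outside [-32768, 32767].

20665; overflow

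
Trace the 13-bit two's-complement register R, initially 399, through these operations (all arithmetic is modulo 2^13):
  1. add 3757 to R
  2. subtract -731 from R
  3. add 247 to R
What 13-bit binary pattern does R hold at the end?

Start: R = 399 = 0000110001111.
R = 399 + 3757 = 4156; wraps to -4036 = 1000000111100
R = -4036 − (-731) = -3305 = 1001100010111
R = -3305 + 247 = -3058 = 1010000001110

1010000001110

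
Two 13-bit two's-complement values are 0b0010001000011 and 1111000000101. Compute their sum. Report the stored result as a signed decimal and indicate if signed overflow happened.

0b0010001000011 → 0010001000011 = 1091 (signed)
1111000000101 = -507 (signed)
  0010001000011
+ 1111000000101
= 0001001001000  (discard carry-out 1)
Result 0001001001000: MSB = 0 → value 584.
Addends have opposite signs, so signed overflow cannot occur.

584; no overflow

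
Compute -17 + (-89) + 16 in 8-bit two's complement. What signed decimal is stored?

-17 + (-89) = -106 (10010110)
-106 + 16 = -90 (10100110)

-90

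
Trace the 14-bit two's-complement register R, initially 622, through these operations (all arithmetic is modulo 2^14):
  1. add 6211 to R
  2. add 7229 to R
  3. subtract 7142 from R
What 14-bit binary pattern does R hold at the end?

01101100001000

Start: R = 622 = 00001001101110.
R = 622 + 6211 = 6833 = 01101010110001
R = 6833 + 7229 = 14062; wraps to -2322 = 11011011101110
R = -2322 − 7142 = -9464; wraps to 6920 = 01101100001000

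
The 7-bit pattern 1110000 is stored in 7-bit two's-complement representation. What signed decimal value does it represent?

-16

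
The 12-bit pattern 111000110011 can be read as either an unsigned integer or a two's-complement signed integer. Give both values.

unsigned = 3635, signed = -461

Unsigned: 111000110011 = 3635.
Signed: MSB=1 → 3635 − 4096 = -461.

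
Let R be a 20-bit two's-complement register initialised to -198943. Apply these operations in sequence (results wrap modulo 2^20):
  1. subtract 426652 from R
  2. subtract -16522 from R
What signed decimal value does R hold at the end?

439503

Start: R = -198943 = 11001111011011100001.
R = -198943 − 426652 = -625595; wraps to 422981 = 01100111010001000101
R = 422981 − (-16522) = 439503 = 01101011010011001111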